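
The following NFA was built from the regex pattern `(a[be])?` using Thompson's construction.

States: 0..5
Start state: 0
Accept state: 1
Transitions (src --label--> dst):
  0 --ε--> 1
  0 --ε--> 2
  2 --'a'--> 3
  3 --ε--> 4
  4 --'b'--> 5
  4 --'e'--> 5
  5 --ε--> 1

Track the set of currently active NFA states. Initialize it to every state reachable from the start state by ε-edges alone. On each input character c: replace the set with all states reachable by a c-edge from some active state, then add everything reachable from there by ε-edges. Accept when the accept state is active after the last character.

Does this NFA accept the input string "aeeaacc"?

S₀ = ε-closure({0}) = {0,1,2}
'a' @ 1: {3,4}
'e' @ 2: {1,5}  [accepting]
'e' @ 3: {}  — no active states
rest 'aacc' ignored (set empty)
after full input: {}  (accept=1 not in)

Answer: REJECT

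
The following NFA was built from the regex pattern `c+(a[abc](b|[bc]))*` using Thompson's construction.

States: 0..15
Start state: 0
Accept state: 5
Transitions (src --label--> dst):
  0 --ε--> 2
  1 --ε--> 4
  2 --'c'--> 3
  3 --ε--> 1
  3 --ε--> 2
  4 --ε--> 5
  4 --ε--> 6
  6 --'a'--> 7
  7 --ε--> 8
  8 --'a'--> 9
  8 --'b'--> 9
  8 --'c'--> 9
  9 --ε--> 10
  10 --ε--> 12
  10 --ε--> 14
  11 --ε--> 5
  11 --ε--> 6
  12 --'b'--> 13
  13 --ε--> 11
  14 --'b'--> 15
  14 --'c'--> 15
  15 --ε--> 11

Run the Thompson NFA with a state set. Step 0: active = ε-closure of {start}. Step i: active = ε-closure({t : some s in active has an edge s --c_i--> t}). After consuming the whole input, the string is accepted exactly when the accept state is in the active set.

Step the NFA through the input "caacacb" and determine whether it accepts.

start: ε-closure({0}) = {0,2}
'c' @ 1: {1,2,3,4,5,6}  (accept∈set)
'a' @ 2: {7,8}
'a' @ 3: {9,10,12,14}
'c' @ 4: {5,6,11,15}  (accept∈set)
'a' @ 5: {7,8}
'c' @ 6: {9,10,12,14}
'b' @ 7: {5,6,11,13,15}  (accept∈set)
end set {5,6,11,13,15} — state 5 in

Answer: ACCEPT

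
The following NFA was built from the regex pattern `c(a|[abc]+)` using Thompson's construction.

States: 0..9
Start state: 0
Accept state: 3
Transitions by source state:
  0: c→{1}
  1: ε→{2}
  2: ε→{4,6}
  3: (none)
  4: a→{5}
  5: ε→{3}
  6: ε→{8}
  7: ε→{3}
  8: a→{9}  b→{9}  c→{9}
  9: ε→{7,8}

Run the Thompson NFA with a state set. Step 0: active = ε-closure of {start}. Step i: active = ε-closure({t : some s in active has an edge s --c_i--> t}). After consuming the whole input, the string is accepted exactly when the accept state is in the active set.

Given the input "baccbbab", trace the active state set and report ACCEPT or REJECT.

S₀ = ε-closure({0}) = {0}
'b' @ 1: {}  — dead — no transitions
rest 'accbbab' ignored (set empty)
final: {}; accept 3 not in set

Answer: REJECT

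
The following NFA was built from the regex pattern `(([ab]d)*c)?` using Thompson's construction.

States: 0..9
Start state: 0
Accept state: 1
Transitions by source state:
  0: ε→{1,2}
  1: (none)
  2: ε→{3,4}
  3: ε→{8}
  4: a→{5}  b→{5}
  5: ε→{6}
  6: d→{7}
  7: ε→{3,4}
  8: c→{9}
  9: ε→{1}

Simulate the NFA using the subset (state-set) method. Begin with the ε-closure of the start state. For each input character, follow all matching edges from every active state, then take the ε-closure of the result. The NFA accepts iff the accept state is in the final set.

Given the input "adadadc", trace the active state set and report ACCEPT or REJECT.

Answer: ACCEPT

Steps:
S₀ = ε-closure({0}) = {0,1,2,3,4,8}
'a' @ 1: {5,6}
'd' @ 2: {3,4,7,8}
'a' @ 3: {5,6}
'd' @ 4: {3,4,7,8}
'a' @ 5: {5,6}
'd' @ 6: {3,4,7,8}
'c' @ 7: {1,9}  [accepting]
after full input: {1,9}  (accept=1 in)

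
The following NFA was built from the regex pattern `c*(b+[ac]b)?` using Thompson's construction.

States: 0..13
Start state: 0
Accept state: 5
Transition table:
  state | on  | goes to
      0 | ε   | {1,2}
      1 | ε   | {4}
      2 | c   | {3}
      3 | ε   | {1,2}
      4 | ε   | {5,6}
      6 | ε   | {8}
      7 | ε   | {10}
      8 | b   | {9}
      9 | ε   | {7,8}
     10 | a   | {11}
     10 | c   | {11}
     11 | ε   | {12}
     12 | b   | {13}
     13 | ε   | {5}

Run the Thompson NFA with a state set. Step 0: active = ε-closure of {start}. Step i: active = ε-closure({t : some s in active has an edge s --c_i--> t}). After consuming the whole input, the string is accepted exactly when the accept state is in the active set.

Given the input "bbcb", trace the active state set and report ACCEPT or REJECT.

Answer: ACCEPT

Steps:
S₀ = ε-closure({0}) = {0,1,2,4,5,6,8}
'b' @ 1: {7,8,9,10}
'b' @ 2: {7,8,9,10}
'c' @ 3: {11,12}
'b' @ 4: {5,13}  [accepting]
final: {5,13}; accept 5 in set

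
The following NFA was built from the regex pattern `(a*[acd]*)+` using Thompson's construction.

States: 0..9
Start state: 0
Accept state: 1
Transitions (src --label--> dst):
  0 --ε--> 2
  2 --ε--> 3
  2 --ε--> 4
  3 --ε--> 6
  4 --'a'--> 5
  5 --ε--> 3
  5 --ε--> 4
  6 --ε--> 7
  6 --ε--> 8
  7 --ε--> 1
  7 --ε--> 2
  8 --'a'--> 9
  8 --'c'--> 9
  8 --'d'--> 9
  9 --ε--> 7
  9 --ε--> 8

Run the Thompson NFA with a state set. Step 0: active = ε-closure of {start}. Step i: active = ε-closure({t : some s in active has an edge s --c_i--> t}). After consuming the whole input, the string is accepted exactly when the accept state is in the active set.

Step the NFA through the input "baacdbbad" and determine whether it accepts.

Answer: REJECT

Trace:
S₀ = ε-closure({0}) = {0,1,2,3,4,6,7,8}
'b' @ 1: {}  — state set empty
rest 'aacdbbad' ignored (set empty)
final: {}; accept 1 not in set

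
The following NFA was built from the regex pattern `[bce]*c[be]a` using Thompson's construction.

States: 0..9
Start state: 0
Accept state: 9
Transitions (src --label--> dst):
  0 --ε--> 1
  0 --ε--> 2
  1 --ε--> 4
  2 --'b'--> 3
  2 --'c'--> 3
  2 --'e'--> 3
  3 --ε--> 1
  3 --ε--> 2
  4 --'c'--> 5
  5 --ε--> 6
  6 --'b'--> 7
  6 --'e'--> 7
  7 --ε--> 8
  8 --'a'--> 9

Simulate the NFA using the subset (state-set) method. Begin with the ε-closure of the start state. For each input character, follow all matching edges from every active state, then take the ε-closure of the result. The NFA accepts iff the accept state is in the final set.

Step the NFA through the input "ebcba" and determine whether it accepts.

Answer: ACCEPT

Trace:
S₀ = ε-closure({0}) = {0,1,2,4}
'e' @ 1: {1,2,3,4}
'b' @ 2: {1,2,3,4}
'c' @ 3: {1,2,3,4,5,6}
'b' @ 4: {1,2,3,4,7,8}
'a' @ 5: {9}  (accept∈set)
after full input: {9}  (accept=9 in)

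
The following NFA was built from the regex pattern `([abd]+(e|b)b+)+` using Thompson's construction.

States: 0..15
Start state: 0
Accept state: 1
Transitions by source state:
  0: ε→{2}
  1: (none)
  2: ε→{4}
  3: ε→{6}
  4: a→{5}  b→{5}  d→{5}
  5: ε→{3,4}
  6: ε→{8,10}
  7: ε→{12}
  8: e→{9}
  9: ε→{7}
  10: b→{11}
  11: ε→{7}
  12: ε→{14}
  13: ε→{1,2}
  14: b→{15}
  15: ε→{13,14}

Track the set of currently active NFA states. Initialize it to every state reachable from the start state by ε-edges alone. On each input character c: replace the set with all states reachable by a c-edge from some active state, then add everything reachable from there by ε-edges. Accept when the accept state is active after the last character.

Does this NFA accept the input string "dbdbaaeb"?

Answer: ACCEPT

Trace:
start: ε-closure({0}) = {0,2,4}
'd' @ 1: {3,4,5,6,8,10}
'b' @ 2: {3,4,5,6,7,8,10,11,12,14}
'd' @ 3: {3,4,5,6,8,10}
'b' @ 4: {3,4,5,6,7,8,10,11,12,14}
'a' @ 5: {3,4,5,6,8,10}
'a' @ 6: {3,4,5,6,8,10}
'e' @ 7: {7,9,12,14}
'b' @ 8: {1,2,4,13,14,15}  ✓accept
final: {1,2,4,13,14,15}; accept 1 in set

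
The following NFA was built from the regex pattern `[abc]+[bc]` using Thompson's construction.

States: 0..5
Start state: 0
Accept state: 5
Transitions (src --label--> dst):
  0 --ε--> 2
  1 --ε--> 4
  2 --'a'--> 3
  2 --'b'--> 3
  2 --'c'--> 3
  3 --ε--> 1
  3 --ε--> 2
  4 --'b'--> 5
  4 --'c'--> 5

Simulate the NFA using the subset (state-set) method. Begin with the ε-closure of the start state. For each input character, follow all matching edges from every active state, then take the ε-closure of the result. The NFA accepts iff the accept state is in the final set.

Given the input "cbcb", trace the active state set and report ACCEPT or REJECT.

Answer: ACCEPT

Derivation:
initial (ε-close {0}): {0,2}
'c' @ 1: {1,2,3,4}
'b' @ 2: {1,2,3,4,5}  ✓accept
'c' @ 3: {1,2,3,4,5}  ✓accept
'b' @ 4: {1,2,3,4,5}  ✓accept
after full input: {1,2,3,4,5}  (accept=5 in)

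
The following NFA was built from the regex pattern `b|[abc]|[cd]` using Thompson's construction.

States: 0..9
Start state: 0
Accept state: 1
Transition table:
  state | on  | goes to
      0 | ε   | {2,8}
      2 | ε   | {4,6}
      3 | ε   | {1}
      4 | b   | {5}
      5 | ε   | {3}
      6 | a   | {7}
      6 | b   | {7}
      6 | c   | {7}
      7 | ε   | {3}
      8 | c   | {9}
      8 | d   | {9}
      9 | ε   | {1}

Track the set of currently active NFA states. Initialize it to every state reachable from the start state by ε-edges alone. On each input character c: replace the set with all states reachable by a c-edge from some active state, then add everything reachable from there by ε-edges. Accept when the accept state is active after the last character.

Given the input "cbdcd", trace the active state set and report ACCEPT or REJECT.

Answer: REJECT

Trace:
initial (ε-close {0}): {0,2,4,6,8}
'c' @ 1: {1,3,7,9}  ✓accept
'b' @ 2: {}  — state set empty
rest 'dcd' ignored (set empty)
end set {} — state 1 not in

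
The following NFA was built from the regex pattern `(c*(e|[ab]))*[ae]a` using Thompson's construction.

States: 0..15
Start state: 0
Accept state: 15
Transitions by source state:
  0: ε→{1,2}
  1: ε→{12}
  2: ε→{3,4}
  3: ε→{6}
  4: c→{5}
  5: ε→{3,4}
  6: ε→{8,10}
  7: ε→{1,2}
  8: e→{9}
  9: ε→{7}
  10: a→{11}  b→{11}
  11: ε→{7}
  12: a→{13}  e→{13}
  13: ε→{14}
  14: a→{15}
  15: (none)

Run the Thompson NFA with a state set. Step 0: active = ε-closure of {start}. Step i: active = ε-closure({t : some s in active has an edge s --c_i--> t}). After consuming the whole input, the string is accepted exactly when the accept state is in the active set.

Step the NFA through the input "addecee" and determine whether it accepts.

S₀ = ε-closure({0}) = {0,1,2,3,4,6,8,10,12}
'a' @ 1: {1,2,3,4,6,7,8,10,11,12,13,14}
'd' @ 2: {}  — state set empty
rest 'decee' ignored (set empty)
after full input: {}  (accept=15 not in)

Answer: REJECT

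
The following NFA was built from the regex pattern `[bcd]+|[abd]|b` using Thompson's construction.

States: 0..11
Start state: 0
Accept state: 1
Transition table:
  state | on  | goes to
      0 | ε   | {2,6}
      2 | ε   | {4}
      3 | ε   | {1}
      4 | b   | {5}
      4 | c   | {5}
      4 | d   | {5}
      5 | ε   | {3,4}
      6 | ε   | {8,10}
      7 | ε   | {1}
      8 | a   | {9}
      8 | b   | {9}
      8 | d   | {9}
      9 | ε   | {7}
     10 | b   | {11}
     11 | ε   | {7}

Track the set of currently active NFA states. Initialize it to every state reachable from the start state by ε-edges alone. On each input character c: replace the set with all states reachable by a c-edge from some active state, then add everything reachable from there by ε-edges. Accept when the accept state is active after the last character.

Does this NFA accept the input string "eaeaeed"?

S₀ = ε-closure({0}) = {0,2,4,6,8,10}
'e' @ 1: {}  — state set empty
rest 'aeaeed' ignored (set empty)
after full input: {}  (accept=1 not in)

Answer: REJECT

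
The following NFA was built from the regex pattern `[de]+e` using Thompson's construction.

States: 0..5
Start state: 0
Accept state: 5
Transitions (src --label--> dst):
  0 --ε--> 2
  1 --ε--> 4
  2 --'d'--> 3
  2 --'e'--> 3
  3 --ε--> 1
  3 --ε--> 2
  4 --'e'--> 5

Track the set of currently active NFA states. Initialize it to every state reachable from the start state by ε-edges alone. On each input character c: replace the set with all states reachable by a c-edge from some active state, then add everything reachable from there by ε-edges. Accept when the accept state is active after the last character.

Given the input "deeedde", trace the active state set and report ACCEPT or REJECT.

Answer: ACCEPT

Trace:
S₀ = ε-closure({0}) = {0,2}
'd' @ 1: {1,2,3,4}
'e' @ 2: {1,2,3,4,5}  ✓accept
'e' @ 3: {1,2,3,4,5}  ✓accept
'e' @ 4: {1,2,3,4,5}  ✓accept
'd' @ 5: {1,2,3,4}
'd' @ 6: {1,2,3,4}
'e' @ 7: {1,2,3,4,5}  ✓accept
final: {1,2,3,4,5}; accept 5 in set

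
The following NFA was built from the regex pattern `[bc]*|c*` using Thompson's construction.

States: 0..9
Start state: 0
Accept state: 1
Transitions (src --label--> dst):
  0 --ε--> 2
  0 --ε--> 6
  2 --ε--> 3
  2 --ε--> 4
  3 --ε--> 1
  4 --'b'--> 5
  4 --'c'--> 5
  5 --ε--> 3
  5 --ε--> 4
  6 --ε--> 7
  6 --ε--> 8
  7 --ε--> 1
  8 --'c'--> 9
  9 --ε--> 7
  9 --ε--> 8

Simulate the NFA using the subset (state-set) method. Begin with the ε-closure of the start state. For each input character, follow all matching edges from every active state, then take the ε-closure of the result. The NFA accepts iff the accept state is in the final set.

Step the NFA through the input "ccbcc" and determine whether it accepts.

initial (ε-close {0}): {0,1,2,3,4,6,7,8}
'c' @ 1: {1,3,4,5,7,8,9}  ✓accept
'c' @ 2: {1,3,4,5,7,8,9}  ✓accept
'b' @ 3: {1,3,4,5}  ✓accept
'c' @ 4: {1,3,4,5}  ✓accept
'c' @ 5: {1,3,4,5}  ✓accept
end set {1,3,4,5} — state 1 in

Answer: ACCEPT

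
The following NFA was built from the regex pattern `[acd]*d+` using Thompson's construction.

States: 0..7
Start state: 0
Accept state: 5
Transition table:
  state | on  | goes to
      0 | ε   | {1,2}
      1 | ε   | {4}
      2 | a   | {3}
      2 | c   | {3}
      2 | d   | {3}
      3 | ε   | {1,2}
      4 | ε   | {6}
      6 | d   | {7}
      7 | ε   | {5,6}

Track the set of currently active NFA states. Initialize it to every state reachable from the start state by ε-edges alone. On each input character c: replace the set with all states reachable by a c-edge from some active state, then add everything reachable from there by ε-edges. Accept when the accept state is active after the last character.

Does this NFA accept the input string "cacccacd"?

Answer: ACCEPT

Trace:
S₀ = ε-closure({0}) = {0,1,2,4,6}
'c' @ 1: {1,2,3,4,6}
'a' @ 2: {1,2,3,4,6}
'c' @ 3: {1,2,3,4,6}
'c' @ 4: {1,2,3,4,6}
'c' @ 5: {1,2,3,4,6}
'a' @ 6: {1,2,3,4,6}
'c' @ 7: {1,2,3,4,6}
'd' @ 8: {1,2,3,4,5,6,7}  ✓accept
final: {1,2,3,4,5,6,7}; accept 5 in set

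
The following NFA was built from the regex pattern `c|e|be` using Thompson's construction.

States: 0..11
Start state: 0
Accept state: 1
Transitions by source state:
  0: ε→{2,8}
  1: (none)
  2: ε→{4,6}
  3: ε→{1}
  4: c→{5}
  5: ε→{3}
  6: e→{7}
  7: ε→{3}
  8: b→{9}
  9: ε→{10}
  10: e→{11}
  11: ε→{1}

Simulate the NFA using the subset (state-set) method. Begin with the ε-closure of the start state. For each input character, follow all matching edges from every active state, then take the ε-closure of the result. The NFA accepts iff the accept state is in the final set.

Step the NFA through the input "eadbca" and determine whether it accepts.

S₀ = ε-closure({0}) = {0,2,4,6,8}
'e' @ 1: {1,3,7}  ✓accept
'a' @ 2: {}  — no active states
rest 'dbca' ignored (set empty)
final: {}; accept 1 not in set

Answer: REJECT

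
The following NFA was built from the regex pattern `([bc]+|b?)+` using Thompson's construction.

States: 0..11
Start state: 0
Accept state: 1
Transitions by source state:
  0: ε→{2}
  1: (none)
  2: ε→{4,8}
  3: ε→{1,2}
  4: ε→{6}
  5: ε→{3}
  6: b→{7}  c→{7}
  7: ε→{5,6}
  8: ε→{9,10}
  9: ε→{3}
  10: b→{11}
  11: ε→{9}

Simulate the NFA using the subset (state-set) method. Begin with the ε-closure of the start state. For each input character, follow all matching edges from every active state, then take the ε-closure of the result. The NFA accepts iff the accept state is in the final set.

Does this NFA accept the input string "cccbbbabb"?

start: ε-closure({0}) = {0,1,2,3,4,6,8,9,10}
'c' @ 1: {1,2,3,4,5,6,7,8,9,10}  (accept∈set)
'c' @ 2: {1,2,3,4,5,6,7,8,9,10}  (accept∈set)
'c' @ 3: {1,2,3,4,5,6,7,8,9,10}  (accept∈set)
'b' @ 4: {1,2,3,4,5,6,7,8,9,10,11}  (accept∈set)
'b' @ 5: {1,2,3,4,5,6,7,8,9,10,11}  (accept∈set)
'b' @ 6: {1,2,3,4,5,6,7,8,9,10,11}  (accept∈set)
'a' @ 7: {}  — dead — no transitions
rest 'bb' ignored (set empty)
end set {} — state 1 not in

Answer: REJECT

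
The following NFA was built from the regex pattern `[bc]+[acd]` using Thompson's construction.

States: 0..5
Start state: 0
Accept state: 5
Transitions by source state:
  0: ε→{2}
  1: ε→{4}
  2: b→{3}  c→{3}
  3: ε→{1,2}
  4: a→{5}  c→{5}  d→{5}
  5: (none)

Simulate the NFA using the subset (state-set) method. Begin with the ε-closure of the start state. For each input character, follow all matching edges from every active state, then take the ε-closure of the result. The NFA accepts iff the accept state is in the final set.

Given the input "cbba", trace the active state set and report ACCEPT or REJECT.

start: ε-closure({0}) = {0,2}
'c' @ 1: {1,2,3,4}
'b' @ 2: {1,2,3,4}
'b' @ 3: {1,2,3,4}
'a' @ 4: {5}  ✓accept
after full input: {5}  (accept=5 in)

Answer: ACCEPT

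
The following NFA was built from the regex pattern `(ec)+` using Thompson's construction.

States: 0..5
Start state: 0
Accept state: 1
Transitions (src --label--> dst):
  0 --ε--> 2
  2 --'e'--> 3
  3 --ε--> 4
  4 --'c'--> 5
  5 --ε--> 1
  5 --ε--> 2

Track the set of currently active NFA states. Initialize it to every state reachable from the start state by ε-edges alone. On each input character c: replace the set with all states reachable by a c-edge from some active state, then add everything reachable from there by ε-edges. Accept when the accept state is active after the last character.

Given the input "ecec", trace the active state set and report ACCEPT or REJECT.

start: ε-closure({0}) = {0,2}
'e' @ 1: {3,4}
'c' @ 2: {1,2,5}  (accept∈set)
'e' @ 3: {3,4}
'c' @ 4: {1,2,5}  (accept∈set)
final: {1,2,5}; accept 1 in set

Answer: ACCEPT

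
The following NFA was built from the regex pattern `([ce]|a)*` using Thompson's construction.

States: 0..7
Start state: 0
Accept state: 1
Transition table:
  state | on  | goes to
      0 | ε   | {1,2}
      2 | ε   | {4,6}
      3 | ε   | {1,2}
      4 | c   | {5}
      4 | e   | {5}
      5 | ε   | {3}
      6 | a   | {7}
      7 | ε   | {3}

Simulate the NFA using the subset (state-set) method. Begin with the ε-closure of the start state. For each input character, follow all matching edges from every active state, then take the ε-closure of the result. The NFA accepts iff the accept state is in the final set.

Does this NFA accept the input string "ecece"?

start: ε-closure({0}) = {0,1,2,4,6}
'e' @ 1: {1,2,3,4,5,6}  [accepting]
'c' @ 2: {1,2,3,4,5,6}  [accepting]
'e' @ 3: {1,2,3,4,5,6}  [accepting]
'c' @ 4: {1,2,3,4,5,6}  [accepting]
'e' @ 5: {1,2,3,4,5,6}  [accepting]
after full input: {1,2,3,4,5,6}  (accept=1 in)

Answer: ACCEPT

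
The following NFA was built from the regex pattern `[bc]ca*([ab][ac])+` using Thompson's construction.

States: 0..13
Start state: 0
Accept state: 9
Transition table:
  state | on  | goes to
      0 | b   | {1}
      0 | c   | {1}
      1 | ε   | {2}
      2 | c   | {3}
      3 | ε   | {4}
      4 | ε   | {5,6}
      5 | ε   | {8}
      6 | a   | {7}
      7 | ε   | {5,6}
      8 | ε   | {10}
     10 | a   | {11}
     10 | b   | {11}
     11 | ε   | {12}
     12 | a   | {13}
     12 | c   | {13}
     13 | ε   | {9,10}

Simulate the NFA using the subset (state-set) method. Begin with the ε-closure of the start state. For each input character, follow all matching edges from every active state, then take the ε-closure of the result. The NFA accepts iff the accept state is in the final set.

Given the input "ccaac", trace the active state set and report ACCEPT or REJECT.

Answer: ACCEPT

Derivation:
S₀ = ε-closure({0}) = {0}
'c' @ 1: {1,2}
'c' @ 2: {3,4,5,6,8,10}
'a' @ 3: {5,6,7,8,10,11,12}
'a' @ 4: {5,6,7,8,9,10,11,12,13}  (accept∈set)
'c' @ 5: {9,10,13}  (accept∈set)
after full input: {9,10,13}  (accept=9 in)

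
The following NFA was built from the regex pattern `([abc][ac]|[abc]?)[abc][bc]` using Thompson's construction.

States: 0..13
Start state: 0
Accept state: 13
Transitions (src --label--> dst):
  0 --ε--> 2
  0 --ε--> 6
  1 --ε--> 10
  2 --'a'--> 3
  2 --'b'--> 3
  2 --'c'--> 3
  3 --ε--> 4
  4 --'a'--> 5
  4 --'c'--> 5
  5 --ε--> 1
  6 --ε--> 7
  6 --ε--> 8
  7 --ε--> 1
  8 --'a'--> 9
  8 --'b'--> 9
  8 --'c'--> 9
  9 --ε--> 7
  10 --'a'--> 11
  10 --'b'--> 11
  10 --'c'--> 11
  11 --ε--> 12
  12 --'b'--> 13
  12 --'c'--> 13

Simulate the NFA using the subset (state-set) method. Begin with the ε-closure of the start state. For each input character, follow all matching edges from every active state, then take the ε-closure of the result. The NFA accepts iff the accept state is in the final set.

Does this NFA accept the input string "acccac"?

start: ε-closure({0}) = {0,1,2,6,7,8,10}
'a' @ 1: {1,3,4,7,9,10,11,12}
'c' @ 2: {1,5,10,11,12,13}  (accept∈set)
'c' @ 3: {11,12,13}  (accept∈set)
'c' @ 4: {13}  (accept∈set)
'a' @ 5: {}  — dead — no transitions
rest 'c' ignored (set empty)
after full input: {}  (accept=13 not in)

Answer: REJECT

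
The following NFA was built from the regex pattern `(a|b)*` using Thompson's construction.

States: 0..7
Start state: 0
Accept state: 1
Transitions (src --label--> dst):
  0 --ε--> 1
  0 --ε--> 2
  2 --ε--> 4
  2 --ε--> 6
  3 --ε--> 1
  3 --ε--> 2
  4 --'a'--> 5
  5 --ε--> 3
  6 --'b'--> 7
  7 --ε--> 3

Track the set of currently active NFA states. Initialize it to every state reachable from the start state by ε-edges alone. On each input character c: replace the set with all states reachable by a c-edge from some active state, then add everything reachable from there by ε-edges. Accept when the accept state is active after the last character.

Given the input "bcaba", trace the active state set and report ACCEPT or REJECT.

initial (ε-close {0}): {0,1,2,4,6}
'b' @ 1: {1,2,3,4,6,7}  (accept∈set)
'c' @ 2: {}  — state set empty
rest 'aba' ignored (set empty)
after full input: {}  (accept=1 not in)

Answer: REJECT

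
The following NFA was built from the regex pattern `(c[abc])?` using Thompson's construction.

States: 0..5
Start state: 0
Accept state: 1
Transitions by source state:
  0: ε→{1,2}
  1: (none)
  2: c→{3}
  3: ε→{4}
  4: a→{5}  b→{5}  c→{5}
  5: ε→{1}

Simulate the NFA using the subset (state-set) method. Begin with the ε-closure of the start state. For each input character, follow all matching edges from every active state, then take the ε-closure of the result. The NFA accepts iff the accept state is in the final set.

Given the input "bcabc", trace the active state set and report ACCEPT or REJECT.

Answer: REJECT

Derivation:
start: ε-closure({0}) = {0,1,2}
'b' @ 1: {}  — state set empty
rest 'cabc' ignored (set empty)
final: {}; accept 1 not in set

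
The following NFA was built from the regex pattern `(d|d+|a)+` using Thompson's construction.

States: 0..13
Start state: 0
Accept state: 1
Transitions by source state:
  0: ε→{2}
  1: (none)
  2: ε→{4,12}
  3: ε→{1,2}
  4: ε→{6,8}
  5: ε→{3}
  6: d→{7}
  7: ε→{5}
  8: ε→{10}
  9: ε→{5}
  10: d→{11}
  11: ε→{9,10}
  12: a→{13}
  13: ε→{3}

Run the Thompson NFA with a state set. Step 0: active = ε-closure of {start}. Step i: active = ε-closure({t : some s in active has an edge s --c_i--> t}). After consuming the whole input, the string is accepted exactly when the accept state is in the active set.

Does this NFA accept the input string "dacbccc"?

S₀ = ε-closure({0}) = {0,2,4,6,8,10,12}
'd' @ 1: {1,2,3,4,5,6,7,8,9,10,11,12}  (accept∈set)
'a' @ 2: {1,2,3,4,6,8,10,12,13}  (accept∈set)
'c' @ 3: {}  — state set empty
rest 'bccc' ignored (set empty)
final: {}; accept 1 not in set

Answer: REJECT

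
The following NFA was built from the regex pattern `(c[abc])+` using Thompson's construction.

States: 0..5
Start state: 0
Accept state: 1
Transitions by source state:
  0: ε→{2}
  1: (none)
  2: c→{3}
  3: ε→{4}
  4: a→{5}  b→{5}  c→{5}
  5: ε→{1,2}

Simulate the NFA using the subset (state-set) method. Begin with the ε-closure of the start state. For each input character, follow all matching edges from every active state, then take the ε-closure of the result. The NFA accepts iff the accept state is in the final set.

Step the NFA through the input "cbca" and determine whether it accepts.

S₀ = ε-closure({0}) = {0,2}
'c' @ 1: {3,4}
'b' @ 2: {1,2,5}  [accepting]
'c' @ 3: {3,4}
'a' @ 4: {1,2,5}  [accepting]
after full input: {1,2,5}  (accept=1 in)

Answer: ACCEPT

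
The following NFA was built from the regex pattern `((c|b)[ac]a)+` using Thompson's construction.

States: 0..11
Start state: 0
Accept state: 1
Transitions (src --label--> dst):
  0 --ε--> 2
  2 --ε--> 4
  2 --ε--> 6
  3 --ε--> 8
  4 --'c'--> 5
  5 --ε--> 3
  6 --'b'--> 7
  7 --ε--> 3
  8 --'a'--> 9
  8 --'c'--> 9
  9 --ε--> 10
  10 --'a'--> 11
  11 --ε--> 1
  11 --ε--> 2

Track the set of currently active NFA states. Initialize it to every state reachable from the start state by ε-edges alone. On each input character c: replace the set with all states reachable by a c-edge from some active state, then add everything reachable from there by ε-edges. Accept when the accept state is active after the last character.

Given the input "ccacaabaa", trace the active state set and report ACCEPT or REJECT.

initial (ε-close {0}): {0,2,4,6}
'c' @ 1: {3,5,8}
'c' @ 2: {9,10}
'a' @ 3: {1,2,4,6,11}  (accept∈set)
'c' @ 4: {3,5,8}
'a' @ 5: {9,10}
'a' @ 6: {1,2,4,6,11}  (accept∈set)
'b' @ 7: {3,7,8}
'a' @ 8: {9,10}
'a' @ 9: {1,2,4,6,11}  (accept∈set)
end set {1,2,4,6,11} — state 1 in

Answer: ACCEPT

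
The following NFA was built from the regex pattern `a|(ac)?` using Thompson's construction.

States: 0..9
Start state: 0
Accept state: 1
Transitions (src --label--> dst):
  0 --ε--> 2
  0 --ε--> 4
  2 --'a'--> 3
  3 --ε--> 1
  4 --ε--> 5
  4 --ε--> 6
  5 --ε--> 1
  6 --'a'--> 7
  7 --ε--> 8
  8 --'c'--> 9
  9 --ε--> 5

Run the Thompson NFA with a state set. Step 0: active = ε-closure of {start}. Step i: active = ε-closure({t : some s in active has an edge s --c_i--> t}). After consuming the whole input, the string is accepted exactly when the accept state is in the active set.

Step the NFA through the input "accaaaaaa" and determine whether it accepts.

Answer: REJECT

Trace:
S₀ = ε-closure({0}) = {0,1,2,4,5,6}
'a' @ 1: {1,3,7,8}  ✓accept
'c' @ 2: {1,5,9}  ✓accept
'c' @ 3: {}  — dead — no transitions
rest 'aaaaaa' ignored (set empty)
end set {} — state 1 not in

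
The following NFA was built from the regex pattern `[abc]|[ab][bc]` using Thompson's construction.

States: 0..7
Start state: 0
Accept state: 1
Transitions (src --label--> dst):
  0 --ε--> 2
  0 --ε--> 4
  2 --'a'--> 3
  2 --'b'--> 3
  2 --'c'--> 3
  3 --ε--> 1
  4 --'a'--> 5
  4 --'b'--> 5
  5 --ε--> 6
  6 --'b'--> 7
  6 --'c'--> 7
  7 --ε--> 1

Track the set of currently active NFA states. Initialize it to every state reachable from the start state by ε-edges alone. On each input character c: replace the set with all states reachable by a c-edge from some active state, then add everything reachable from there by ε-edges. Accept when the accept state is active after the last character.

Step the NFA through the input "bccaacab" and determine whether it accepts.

Answer: REJECT

Derivation:
start: ε-closure({0}) = {0,2,4}
'b' @ 1: {1,3,5,6}  (accept∈set)
'c' @ 2: {1,7}  (accept∈set)
'c' @ 3: {}  — state set empty
rest 'aacab' ignored (set empty)
final: {}; accept 1 not in set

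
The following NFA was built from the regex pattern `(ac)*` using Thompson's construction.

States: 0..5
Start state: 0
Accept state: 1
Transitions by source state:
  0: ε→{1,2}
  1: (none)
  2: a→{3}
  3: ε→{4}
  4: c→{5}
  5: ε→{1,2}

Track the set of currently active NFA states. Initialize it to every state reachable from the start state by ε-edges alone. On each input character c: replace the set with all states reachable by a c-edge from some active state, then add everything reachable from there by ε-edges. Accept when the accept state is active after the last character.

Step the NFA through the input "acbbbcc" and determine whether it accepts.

S₀ = ε-closure({0}) = {0,1,2}
'a' @ 1: {3,4}
'c' @ 2: {1,2,5}  ✓accept
'b' @ 3: {}  — no active states
rest 'bbcc' ignored (set empty)
after full input: {}  (accept=1 not in)

Answer: REJECT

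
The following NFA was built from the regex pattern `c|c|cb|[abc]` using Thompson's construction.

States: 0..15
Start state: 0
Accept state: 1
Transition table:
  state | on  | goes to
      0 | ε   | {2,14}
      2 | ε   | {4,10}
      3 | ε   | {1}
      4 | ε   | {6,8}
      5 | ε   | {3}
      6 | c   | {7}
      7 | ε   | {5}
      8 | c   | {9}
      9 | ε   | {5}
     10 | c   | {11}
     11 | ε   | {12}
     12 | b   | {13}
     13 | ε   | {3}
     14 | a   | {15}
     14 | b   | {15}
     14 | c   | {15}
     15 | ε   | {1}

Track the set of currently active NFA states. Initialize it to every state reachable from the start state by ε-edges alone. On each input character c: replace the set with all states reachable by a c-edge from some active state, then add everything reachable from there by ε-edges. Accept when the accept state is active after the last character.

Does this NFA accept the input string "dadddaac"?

start: ε-closure({0}) = {0,2,4,6,8,10,14}
'd' @ 1: {}  — no active states
rest 'adddaac' ignored (set empty)
final: {}; accept 1 not in set

Answer: REJECT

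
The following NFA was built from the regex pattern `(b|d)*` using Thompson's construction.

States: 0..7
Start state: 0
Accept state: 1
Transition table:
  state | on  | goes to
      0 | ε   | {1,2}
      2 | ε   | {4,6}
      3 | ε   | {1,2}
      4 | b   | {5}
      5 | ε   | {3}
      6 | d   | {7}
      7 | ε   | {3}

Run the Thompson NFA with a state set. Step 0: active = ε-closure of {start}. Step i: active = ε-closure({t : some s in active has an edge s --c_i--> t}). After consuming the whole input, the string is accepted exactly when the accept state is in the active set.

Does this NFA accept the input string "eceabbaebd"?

Answer: REJECT

Derivation:
S₀ = ε-closure({0}) = {0,1,2,4,6}
'e' @ 1: {}  — no active states
rest 'ceabbaebd' ignored (set empty)
final: {}; accept 1 not in set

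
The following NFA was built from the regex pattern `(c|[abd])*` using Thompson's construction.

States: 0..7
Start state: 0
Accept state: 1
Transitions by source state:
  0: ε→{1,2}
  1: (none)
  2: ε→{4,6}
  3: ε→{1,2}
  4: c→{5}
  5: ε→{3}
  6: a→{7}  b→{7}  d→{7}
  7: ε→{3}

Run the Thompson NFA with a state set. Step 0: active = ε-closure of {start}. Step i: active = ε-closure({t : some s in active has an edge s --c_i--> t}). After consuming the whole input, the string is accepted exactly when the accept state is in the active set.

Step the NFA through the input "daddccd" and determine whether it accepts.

Answer: ACCEPT

Steps:
S₀ = ε-closure({0}) = {0,1,2,4,6}
'd' @ 1: {1,2,3,4,6,7}  (accept∈set)
'a' @ 2: {1,2,3,4,6,7}  (accept∈set)
'd' @ 3: {1,2,3,4,6,7}  (accept∈set)
'd' @ 4: {1,2,3,4,6,7}  (accept∈set)
'c' @ 5: {1,2,3,4,5,6}  (accept∈set)
'c' @ 6: {1,2,3,4,5,6}  (accept∈set)
'd' @ 7: {1,2,3,4,6,7}  (accept∈set)
end set {1,2,3,4,6,7} — state 1 in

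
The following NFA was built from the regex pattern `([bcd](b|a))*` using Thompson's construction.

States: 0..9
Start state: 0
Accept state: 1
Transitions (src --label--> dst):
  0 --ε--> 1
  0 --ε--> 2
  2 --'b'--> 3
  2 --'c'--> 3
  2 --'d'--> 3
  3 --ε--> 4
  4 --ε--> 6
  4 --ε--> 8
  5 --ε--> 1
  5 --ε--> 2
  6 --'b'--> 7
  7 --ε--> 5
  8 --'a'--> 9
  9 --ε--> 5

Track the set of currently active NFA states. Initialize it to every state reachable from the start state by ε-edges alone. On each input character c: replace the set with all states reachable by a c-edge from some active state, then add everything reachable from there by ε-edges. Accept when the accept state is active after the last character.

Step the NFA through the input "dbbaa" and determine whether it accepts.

Answer: REJECT

Steps:
start: ε-closure({0}) = {0,1,2}
'd' @ 1: {3,4,6,8}
'b' @ 2: {1,2,5,7}  ✓accept
'b' @ 3: {3,4,6,8}
'a' @ 4: {1,2,5,9}  ✓accept
'a' @ 5: {}  — no active states
after full input: {}  (accept=1 not in)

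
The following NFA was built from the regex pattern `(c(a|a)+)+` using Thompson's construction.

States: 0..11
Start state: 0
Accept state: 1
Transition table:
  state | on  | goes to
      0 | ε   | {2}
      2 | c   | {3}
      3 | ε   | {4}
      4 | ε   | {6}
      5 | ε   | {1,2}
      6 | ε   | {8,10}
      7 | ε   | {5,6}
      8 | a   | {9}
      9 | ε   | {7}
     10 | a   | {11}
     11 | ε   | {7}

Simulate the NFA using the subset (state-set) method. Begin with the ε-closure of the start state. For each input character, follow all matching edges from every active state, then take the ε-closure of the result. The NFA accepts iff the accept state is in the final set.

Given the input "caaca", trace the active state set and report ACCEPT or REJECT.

S₀ = ε-closure({0}) = {0,2}
'c' @ 1: {3,4,6,8,10}
'a' @ 2: {1,2,5,6,7,8,9,10,11}  [accepting]
'a' @ 3: {1,2,5,6,7,8,9,10,11}  [accepting]
'c' @ 4: {3,4,6,8,10}
'a' @ 5: {1,2,5,6,7,8,9,10,11}  [accepting]
final: {1,2,5,6,7,8,9,10,11}; accept 1 in set

Answer: ACCEPT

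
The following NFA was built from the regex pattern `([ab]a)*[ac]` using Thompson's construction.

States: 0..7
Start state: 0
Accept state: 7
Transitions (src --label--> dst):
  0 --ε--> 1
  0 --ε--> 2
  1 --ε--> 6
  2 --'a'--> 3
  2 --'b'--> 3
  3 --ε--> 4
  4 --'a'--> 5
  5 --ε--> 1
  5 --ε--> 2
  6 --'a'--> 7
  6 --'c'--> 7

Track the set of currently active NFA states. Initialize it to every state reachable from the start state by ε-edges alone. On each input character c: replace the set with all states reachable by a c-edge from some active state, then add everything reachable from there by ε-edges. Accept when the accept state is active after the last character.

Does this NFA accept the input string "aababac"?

start: ε-closure({0}) = {0,1,2,6}
'a' @ 1: {3,4,7}  ✓accept
'a' @ 2: {1,2,5,6}
'b' @ 3: {3,4}
'a' @ 4: {1,2,5,6}
'b' @ 5: {3,4}
'a' @ 6: {1,2,5,6}
'c' @ 7: {7}  ✓accept
final: {7}; accept 7 in set

Answer: ACCEPT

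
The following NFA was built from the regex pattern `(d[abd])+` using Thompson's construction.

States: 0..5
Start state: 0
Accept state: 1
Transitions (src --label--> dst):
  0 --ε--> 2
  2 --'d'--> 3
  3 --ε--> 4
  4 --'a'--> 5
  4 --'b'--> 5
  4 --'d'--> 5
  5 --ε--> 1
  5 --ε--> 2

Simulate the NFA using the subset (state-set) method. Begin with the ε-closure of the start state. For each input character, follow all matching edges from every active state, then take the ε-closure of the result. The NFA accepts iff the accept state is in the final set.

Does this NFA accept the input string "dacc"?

initial (ε-close {0}): {0,2}
'd' @ 1: {3,4}
'a' @ 2: {1,2,5}  ✓accept
'c' @ 3: {}  — no active states
rest 'c' ignored (set empty)
end set {} — state 1 not in

Answer: REJECT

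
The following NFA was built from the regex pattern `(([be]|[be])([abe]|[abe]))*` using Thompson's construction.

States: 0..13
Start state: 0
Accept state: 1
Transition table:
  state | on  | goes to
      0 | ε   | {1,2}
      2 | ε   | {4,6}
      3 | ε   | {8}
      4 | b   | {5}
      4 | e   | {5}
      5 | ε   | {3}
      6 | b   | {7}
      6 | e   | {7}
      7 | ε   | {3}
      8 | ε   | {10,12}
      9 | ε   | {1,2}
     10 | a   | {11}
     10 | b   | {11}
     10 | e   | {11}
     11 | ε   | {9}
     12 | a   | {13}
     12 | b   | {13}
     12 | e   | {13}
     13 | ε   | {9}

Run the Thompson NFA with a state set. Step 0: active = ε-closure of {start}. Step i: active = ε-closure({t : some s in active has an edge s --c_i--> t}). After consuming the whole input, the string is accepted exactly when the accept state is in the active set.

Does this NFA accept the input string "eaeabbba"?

Answer: ACCEPT

Steps:
initial (ε-close {0}): {0,1,2,4,6}
'e' @ 1: {3,5,7,8,10,12}
'a' @ 2: {1,2,4,6,9,11,13}  ✓accept
'e' @ 3: {3,5,7,8,10,12}
'a' @ 4: {1,2,4,6,9,11,13}  ✓accept
'b' @ 5: {3,5,7,8,10,12}
'b' @ 6: {1,2,4,6,9,11,13}  ✓accept
'b' @ 7: {3,5,7,8,10,12}
'a' @ 8: {1,2,4,6,9,11,13}  ✓accept
after full input: {1,2,4,6,9,11,13}  (accept=1 in)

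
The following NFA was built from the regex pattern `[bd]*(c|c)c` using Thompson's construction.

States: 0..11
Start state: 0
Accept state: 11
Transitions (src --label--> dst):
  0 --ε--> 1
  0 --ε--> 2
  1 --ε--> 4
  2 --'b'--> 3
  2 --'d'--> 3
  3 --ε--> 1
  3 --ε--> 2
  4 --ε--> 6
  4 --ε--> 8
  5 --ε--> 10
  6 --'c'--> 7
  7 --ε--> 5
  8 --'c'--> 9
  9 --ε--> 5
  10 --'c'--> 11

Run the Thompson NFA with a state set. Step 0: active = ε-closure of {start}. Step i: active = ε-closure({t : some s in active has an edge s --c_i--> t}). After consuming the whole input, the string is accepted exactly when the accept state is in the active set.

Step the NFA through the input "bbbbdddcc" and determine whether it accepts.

Answer: ACCEPT

Derivation:
S₀ = ε-closure({0}) = {0,1,2,4,6,8}
'b' @ 1: {1,2,3,4,6,8}
'b' @ 2: {1,2,3,4,6,8}
'b' @ 3: {1,2,3,4,6,8}
'b' @ 4: {1,2,3,4,6,8}
'd' @ 5: {1,2,3,4,6,8}
'd' @ 6: {1,2,3,4,6,8}
'd' @ 7: {1,2,3,4,6,8}
'c' @ 8: {5,7,9,10}
'c' @ 9: {11}  [accepting]
end set {11} — state 11 in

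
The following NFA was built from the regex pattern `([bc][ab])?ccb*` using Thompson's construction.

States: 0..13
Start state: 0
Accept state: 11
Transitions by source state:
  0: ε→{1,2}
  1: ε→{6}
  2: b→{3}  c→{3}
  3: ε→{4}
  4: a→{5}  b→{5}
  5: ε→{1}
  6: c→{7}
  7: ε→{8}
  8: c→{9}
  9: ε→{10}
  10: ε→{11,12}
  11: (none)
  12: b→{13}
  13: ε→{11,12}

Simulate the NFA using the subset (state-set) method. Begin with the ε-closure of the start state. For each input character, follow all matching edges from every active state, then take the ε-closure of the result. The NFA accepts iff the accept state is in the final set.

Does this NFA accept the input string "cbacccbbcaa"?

S₀ = ε-closure({0}) = {0,1,2,6}
'c' @ 1: {3,4,7,8}
'b' @ 2: {1,5,6}
'a' @ 3: {}  — dead — no transitions
rest 'cccbbcaa' ignored (set empty)
end set {} — state 11 not in

Answer: REJECT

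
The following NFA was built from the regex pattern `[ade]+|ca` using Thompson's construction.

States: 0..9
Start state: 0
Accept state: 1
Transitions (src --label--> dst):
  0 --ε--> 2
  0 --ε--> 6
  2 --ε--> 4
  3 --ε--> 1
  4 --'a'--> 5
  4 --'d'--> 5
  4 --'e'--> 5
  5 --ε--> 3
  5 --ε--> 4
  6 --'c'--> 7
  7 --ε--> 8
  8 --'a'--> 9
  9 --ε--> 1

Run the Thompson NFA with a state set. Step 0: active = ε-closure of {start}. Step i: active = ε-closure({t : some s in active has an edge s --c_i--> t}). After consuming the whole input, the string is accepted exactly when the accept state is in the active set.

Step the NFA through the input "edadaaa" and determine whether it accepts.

start: ε-closure({0}) = {0,2,4,6}
'e' @ 1: {1,3,4,5}  [accepting]
'd' @ 2: {1,3,4,5}  [accepting]
'a' @ 3: {1,3,4,5}  [accepting]
'd' @ 4: {1,3,4,5}  [accepting]
'a' @ 5: {1,3,4,5}  [accepting]
'a' @ 6: {1,3,4,5}  [accepting]
'a' @ 7: {1,3,4,5}  [accepting]
end set {1,3,4,5} — state 1 in

Answer: ACCEPT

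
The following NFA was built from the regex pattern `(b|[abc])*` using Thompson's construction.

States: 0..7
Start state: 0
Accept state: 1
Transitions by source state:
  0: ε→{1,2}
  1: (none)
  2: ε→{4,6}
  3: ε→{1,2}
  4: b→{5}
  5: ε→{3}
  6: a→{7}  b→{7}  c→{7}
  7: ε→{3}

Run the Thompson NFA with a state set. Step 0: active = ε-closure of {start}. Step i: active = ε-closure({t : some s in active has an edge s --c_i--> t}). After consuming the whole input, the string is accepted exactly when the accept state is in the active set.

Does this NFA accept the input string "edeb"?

start: ε-closure({0}) = {0,1,2,4,6}
'e' @ 1: {}  — dead — no transitions
rest 'deb' ignored (set empty)
after full input: {}  (accept=1 not in)

Answer: REJECT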